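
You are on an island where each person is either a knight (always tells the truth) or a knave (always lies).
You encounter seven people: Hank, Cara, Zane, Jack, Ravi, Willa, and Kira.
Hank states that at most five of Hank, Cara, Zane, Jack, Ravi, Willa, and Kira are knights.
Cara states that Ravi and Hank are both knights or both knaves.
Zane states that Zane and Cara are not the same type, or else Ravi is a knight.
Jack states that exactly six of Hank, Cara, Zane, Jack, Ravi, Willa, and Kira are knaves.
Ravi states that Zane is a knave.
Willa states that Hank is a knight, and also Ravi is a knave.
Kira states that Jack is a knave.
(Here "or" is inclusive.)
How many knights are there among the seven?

4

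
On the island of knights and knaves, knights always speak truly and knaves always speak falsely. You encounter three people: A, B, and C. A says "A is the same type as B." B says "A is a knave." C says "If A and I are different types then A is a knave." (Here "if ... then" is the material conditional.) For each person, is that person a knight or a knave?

Knights: B and C. Knaves: A.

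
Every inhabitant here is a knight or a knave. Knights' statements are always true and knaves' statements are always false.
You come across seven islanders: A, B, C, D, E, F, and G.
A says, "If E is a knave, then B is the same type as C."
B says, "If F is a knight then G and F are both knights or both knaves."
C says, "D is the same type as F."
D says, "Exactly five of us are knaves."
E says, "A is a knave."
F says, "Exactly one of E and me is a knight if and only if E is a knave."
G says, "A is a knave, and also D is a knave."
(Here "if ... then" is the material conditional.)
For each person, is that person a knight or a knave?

Knights: A, B, and C. Knaves: D, E, F, and G.

A is a knight, so "if E is a knave, then B is the same type as C" must be True — and it is.
As a knight, B's statement "if F is a knight then G and F are both knights or both knaves" should be True; it is.
C is a knight; "D is the same type as F" is True, as required.
D (knave): "exactly five of us are knaves" — false. ✓
E is a knave; "A is a knave" is false, as required.
F is a knave; "exactly one of E and me is a knight if and only if E is a knave" is false, as required.
Since G is a knave, "A is a knave, and also D is a knave" needs to be false, which holds.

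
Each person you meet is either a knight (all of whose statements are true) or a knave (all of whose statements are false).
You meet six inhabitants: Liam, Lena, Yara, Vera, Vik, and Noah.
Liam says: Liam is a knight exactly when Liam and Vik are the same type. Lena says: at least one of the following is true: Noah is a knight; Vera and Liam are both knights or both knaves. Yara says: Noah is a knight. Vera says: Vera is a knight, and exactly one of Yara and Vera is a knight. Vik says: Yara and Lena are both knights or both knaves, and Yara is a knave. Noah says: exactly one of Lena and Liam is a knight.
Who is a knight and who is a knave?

Liam is a knave, Lena is a knight, Yara is a knight, Vera is a knave, Vik is a knave, and Noah is a knight.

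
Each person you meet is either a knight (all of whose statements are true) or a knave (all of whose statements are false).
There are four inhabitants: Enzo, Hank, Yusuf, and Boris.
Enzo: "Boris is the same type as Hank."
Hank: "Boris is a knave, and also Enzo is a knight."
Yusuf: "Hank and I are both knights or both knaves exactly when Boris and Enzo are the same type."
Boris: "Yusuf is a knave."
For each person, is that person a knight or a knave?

Enzo is a knave, Hank is a knave, Yusuf is a knave, and Boris is a knight.

Since Enzo is a knave, "Boris is the same type as Hank" needs to be false, which holds.
Hank is a knave; "Boris is a knave, and also Enzo is a knight" is false, as required.
As a knave, Yusuf's statement "Hank and I are both knights or both knaves exactly when Boris and Enzo are the same type" should be false; it is.
As a knight, Boris's statement "Yusuf is a knave" should be True; it is.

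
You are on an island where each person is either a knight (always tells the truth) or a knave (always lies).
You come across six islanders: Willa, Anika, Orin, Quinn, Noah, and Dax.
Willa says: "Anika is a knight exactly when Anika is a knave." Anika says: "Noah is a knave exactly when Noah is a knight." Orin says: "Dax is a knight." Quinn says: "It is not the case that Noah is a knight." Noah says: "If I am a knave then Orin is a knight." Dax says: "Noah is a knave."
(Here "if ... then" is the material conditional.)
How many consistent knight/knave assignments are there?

1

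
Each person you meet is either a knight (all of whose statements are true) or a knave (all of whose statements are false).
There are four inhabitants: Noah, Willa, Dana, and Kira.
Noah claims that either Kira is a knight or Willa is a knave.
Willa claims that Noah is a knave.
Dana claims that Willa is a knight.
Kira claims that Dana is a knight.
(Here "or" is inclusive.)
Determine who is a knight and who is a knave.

Suppose Noah is a knave. Then Noah's statement "either Kira is a knight or Willa is a knave" would have to be false. Checking the 8 ways to assign the others, none is consistent with every speaker.
(For instance, with Willa=knave, Dana=knave, Kira=knave, Noah's claim "either Kira is a knight or Willa is a knave" comes out true where it would need to be false.)
So Noah must be a knight, making "either Kira is a knight or Willa is a knave" true. Taking Noah=knight, Willa=knave, Dana=knave, Kira=knave, each remaining statement checks out:
  Willa (knave): "Noah is a knave" — false. ✓
  Dana (knave): "Willa is a knight" — false. ✓
  Kira (knave): "Dana is a knight" — false. ✓
This is the unique consistent assignment.

Noah is a knight, Willa is a knave, Dana is a knave, and Kira is a knave.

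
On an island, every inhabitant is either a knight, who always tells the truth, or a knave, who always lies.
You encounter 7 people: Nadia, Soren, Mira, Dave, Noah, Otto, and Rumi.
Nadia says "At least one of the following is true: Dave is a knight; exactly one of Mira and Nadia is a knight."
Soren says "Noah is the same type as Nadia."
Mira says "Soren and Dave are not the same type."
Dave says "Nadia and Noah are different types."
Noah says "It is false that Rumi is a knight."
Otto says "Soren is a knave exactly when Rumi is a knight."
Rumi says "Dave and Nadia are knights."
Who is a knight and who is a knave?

Nadia is a knight, Soren is a knave, Mira is a knight, Dave is a knight, Noah is a knave, Otto is a knight, and Rumi is a knight.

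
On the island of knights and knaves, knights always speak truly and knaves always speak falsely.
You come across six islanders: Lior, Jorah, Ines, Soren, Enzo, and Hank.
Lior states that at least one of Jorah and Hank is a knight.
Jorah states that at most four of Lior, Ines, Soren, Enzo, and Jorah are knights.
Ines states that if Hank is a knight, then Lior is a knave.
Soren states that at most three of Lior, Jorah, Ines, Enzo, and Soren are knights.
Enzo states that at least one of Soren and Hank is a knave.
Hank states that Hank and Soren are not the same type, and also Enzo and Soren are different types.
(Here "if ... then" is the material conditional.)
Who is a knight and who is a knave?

Lior is a knight, so "at least one of Jorah and Hank is a knight" must be true — and it is.
Jorah is a knight, so "at most four of Lior, Ines, Soren, Enzo, and Jorah are knights" must be true — and it is.
Since Ines is a knight, "if Hank is a knight, then Lior is a knave" needs to be true, which holds.
Soren is a knave, and the claim "at most three of Lior, Jorah, Ines, Enzo, and Soren are knights" is indeed false.
Enzo is a knight; "at least one of Soren and Hank is a knave" is true, as required.
Since Hank is a knave, "Hank and Soren are not the same type, and also Enzo and Soren are different types" needs to be false, which holds.

Lior is a knight, Jorah is a knight, Ines is a knight, Soren is a knave, Enzo is a knight, and Hank is a knave.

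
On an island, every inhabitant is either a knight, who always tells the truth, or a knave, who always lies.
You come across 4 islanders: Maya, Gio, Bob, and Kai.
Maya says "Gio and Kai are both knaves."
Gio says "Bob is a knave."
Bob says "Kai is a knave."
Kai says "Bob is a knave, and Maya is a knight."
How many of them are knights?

2

The unique consistent assignment is Maya=knight, Gio=knave, Bob=knight, Kai=knave.
That has 2 knights.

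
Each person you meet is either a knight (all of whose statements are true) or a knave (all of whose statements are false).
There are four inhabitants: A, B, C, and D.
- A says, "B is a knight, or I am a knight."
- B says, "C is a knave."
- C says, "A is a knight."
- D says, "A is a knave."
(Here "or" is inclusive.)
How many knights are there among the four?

2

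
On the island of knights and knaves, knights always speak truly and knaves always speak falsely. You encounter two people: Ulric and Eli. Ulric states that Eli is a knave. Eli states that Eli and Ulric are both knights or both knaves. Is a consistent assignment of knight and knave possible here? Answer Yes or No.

Yes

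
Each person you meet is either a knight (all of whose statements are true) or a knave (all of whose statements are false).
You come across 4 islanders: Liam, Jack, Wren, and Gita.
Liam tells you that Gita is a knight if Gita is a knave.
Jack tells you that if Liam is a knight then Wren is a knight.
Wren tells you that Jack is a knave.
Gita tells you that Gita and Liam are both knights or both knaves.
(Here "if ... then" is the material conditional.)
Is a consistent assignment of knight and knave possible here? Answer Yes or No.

No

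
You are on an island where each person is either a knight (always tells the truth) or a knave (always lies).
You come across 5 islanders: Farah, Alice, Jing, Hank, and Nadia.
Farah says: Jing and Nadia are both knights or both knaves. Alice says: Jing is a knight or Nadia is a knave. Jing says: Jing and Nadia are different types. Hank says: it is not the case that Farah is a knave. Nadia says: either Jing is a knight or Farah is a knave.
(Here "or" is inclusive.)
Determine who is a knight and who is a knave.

Knights: Farah, Alice, and Hank. Knaves: Jing and Nadia.

Suppose Farah is a knave. Then Farah's statement "Jing and Nadia are both knights or both knaves" would have to be false. Checking the 16 ways to assign the others, none is consistent with every speaker.
(For instance, with Alice=knight, Jing=knave, Hank=knight, Nadia=knave, Farah's claim "Jing and Nadia are both knights or both knaves" comes out true where it would need to be false.)
So Farah must be a knight, making "Jing and Nadia are both knights or both knaves" true. Taking Farah=knight, Alice=knight, Jing=knave, Hank=knight, Nadia=knave, each remaining statement checks out:
  Alice (knight): "Jing is a knight or Nadia is a knave" — true. ✓
  Jing (knave): "Jing and Nadia are different types" — false. ✓
  Hank (knight): "it is not the case that Farah is a knave" — true. ✓
  Nadia (knave): "either Jing is a knight or Farah is a knave" — false. ✓
This is the unique consistent assignment.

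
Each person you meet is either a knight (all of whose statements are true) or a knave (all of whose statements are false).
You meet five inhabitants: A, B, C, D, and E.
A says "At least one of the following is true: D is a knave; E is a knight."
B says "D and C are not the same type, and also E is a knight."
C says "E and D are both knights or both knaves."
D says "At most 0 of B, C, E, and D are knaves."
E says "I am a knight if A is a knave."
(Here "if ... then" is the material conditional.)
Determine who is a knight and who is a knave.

Suppose A is a knave. Then A's statement "at least one of the following is true: D is a knave; E is a knight" would have to be false. Checking the 16 ways to assign the others, none is consistent with every speaker.
(For instance, with B=knave, C=knave, D=knave, E=knight, A's claim "at least one of the following is true: D is a knave; E is a knight" comes out true where it would need to be false.)
So A must be a knight, making "at least one of the following is true: D is a knave; E is a knight" true. Taking A=knight, B=knave, C=knave, D=knave, E=knight, each remaining statement checks out:
  B (knave): "D and C are not the same type, and also E is a knight" — false. ✓
  C (knave): "E and D are both knights or both knaves" — false. ✓
  D (knave): "at most 0 of B, C, E, and D are knaves" — false. ✓
  E (knight): "I am a knight if A is a knave" — true. ✓
This is the unique consistent assignment.

A is a knight, B is a knave, C is a knave, D is a knave, and E is a knight.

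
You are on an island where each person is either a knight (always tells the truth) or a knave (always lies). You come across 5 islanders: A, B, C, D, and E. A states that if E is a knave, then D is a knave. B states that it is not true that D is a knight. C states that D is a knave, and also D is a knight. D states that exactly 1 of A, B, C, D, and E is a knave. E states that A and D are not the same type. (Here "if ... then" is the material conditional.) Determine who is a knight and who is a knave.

Knights: A, B, and E. Knaves: C and D.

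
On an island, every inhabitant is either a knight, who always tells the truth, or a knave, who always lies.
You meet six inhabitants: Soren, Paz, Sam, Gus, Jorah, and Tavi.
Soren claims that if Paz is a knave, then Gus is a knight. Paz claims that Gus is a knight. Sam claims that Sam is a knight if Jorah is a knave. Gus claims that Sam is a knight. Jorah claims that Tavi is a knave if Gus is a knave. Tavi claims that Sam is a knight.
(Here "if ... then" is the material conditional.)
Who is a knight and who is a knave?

Soren is a knight, Paz is a knight, Sam is a knight, Gus is a knight, Jorah is a knight, and Tavi is a knight.

Soren is a knight, and the claim "if Paz is a knave, then Gus is a knight" is indeed True.
As a knight, Paz's statement "Gus is a knight" should be True; it is.
Sam (knight): "Sam is a knight if Jorah is a knave" — True. ✓
Since Gus is a knight, "Sam is a knight" needs to be True, which holds.
As a knight, Jorah's statement "Tavi is a knave if Gus is a knave" should be True; it is.
Tavi is a knight, and the claim "Sam is a knight" is indeed True.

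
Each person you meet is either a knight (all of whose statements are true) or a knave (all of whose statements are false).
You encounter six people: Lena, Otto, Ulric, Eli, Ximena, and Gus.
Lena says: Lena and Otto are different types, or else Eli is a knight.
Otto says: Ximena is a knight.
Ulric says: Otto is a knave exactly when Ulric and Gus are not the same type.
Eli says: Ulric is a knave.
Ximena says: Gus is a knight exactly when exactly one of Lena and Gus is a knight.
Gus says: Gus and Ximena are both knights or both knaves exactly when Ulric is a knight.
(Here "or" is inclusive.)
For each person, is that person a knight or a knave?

Lena is a knight, Otto is a knave, Ulric is a knave, Eli is a knight, Ximena is a knave, and Gus is a knave.

Lena is a knight, and the claim "Lena and Otto are different types, or else Eli is a knight" is indeed True.
Otto is a knave, and the claim "Ximena is a knight" is indeed False.
As a knave, Ulric's statement "Otto is a knave exactly when Ulric and Gus are not the same type" should be False; it is.
Eli is a knight; "Ulric is a knave" is True, as required.
As a knave, Ximena's statement "Gus is a knight exactly when exactly one of Lena and Gus is a knight" should be False; it is.
Gus is a knave, so "Gus and Ximena are both knights or both knaves exactly when Ulric is a knight" must be False — and it is.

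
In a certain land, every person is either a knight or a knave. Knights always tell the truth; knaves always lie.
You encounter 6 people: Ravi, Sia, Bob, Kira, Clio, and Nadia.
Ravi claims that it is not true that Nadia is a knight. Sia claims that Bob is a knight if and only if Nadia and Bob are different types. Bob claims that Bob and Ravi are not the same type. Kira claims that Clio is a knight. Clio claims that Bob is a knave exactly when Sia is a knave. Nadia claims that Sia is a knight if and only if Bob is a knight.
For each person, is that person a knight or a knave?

Knights: Kira, Clio, and Nadia. Knaves: Ravi, Sia, and Bob.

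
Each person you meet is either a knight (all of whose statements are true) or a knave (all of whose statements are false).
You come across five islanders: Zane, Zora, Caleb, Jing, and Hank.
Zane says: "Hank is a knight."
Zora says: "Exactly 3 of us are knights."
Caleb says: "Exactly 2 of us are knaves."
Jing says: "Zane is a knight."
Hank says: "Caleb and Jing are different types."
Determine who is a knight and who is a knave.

Zane is a knave, Zora is a knave, Caleb is a knave, Jing is a knave, and Hank is a knave.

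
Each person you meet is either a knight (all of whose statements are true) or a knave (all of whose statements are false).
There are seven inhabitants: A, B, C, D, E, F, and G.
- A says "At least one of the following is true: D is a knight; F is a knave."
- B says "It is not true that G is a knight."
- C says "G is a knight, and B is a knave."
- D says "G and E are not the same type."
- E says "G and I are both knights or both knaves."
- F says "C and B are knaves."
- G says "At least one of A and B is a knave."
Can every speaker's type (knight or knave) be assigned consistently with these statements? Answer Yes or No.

One consistent assignment: A=knight, B=knave, C=knight, D=knight, E=knave, F=knave, G=knight.

Yes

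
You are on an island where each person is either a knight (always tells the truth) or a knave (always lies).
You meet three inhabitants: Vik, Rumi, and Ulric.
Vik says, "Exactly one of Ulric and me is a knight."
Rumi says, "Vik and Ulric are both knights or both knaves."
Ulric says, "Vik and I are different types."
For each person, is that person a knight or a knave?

Knights: Rumi. Knaves: Vik and Ulric.

Vik is a knave, and the claim "exactly one of Ulric and me is a knight" is indeed False.
As a knight, Rumi's statement "Vik and Ulric are both knights or both knaves" should be True; it is.
Ulric is a knave, so "Vik and I are different types" must be False — and it is.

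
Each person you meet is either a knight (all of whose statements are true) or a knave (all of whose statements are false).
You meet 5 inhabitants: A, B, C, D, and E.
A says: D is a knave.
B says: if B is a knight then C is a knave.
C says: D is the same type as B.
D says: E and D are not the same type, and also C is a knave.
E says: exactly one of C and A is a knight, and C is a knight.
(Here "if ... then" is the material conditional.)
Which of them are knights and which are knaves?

A is a knight, B is a knight, C is a knave, D is a knave, and E is a knave.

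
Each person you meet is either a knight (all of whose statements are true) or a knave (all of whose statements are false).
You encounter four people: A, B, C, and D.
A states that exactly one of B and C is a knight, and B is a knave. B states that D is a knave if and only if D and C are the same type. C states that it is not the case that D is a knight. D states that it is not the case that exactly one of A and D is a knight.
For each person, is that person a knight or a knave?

Knights: A and C. Knaves: B and D.

A is a knight, and the claim "exactly one of B and C is a knight, and B is a knave" is indeed True.
B (knave): "D is a knave if and only if D and C are the same type" — False. ✓
C (knight): "it is not the case that D is a knight" — True. ✓
D is a knave; "it is not the case that exactly one of A and D is a knight" is False, as required.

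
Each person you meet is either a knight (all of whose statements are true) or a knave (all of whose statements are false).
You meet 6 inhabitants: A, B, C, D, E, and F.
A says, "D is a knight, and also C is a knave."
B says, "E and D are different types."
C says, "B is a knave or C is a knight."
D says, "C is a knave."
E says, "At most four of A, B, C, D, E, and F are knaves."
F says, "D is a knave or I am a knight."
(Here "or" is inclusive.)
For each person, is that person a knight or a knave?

Knights: B, C, E, and F. Knaves: A and D.

A is a knave, so "D is a knight, and also C is a knave" must be false — and it is.
B (knight): "E and D are different types" — true. ✓
C is a knight, and the claim "B is a knave or C is a knight" is indeed true.
D is a knave, so "C is a knave" must be false — and it is.
E is a knight, so "at most four of A, B, C, D, E, and F are knaves" must be true — and it is.
As a knight, F's statement "D is a knave or I am a knight" should be true; it is.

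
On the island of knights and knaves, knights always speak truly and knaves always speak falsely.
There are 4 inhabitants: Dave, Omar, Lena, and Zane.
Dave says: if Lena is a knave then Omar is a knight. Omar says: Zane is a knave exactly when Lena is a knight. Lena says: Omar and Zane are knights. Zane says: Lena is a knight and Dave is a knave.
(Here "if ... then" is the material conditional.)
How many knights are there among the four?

The unique consistent assignment is Dave=knave, Omar=knave, Lena=knave, Zane=knave.
That has 0 knights.

0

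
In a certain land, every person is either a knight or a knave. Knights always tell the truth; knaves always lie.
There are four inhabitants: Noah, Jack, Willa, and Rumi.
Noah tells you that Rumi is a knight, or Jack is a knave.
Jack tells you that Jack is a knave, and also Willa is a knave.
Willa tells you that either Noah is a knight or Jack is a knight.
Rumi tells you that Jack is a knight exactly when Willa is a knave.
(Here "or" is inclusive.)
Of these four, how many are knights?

3

The unique consistent assignment is Noah=knight, Jack=knave, Willa=knight, Rumi=knight.
That has 3 knights.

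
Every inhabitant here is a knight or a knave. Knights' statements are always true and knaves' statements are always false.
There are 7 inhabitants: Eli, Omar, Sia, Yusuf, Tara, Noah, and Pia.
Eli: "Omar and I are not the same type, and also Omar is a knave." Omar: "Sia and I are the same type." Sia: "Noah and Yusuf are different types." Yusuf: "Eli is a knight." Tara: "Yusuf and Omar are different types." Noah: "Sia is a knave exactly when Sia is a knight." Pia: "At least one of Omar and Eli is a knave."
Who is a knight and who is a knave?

Eli is a knight; "Omar and I are not the same type, and also Omar is a knave" is true, as required.
Since Omar is a knave, "Sia and I are the same type" needs to be false, which holds.
Sia is a knight, so "Noah and Yusuf are different types" must be true — and it is.
Yusuf is a knight; "Eli is a knight" is true, as required.
Tara is a knight; "Yusuf and Omar are different types" is true, as required.
Noah (knave): "Sia is a knave exactly when Sia is a knight" — false. ✓
Pia is a knight, and the claim "at least one of Omar and Eli is a knave" is indeed true.

Knights: Eli, Sia, Yusuf, Tara, and Pia. Knaves: Omar and Noah.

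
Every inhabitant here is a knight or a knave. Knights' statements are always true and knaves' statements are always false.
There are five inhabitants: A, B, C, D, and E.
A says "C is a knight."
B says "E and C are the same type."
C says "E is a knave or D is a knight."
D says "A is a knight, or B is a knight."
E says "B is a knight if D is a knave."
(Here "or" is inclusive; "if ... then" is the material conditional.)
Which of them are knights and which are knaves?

Knights: A, B, C, D, and E. Knaves: none.

Suppose A is a knave. Then A's statement "C is a knight" would have to be false. Checking the 16 ways to assign the others, none is consistent with every speaker.
(For instance, with B=knight, C=knight, D=knight, E=knight, A's claim "C is a knight" comes out true where it would need to be false.)
So A must be a knight, making "C is a knight" true. Taking A=knight, B=knight, C=knight, D=knight, E=knight, each remaining statement checks out:
  B (knight): "E and C are the same type" — true. ✓
  C (knight): "E is a knave or D is a knight" — true. ✓
  D (knight): "A is a knight, or B is a knight" — true. ✓
  E (knight): "B is a knight if D is a knave" — true. ✓
This is the unique consistent assignment.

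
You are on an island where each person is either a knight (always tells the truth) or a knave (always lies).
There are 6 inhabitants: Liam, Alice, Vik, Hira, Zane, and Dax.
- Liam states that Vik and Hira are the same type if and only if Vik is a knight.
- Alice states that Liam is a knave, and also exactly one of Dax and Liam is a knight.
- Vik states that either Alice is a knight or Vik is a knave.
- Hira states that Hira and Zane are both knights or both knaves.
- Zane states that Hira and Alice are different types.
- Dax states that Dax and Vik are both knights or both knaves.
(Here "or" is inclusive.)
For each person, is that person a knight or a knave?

Liam is a knave, Alice is a knight, Vik is a knight, Hira is a knave, Zane is a knight, and Dax is a knight.

Liam is a knave, and the claim "Vik and Hira are the same type if and only if Vik is a knight" is indeed false.
Alice is a knight, and the claim "Liam is a knave, and also exactly one of Dax and Liam is a knight" is indeed True.
Vik is a knight; "either Alice is a knight or Vik is a knave" is True, as required.
Hira is a knave, so "Hira and Zane are both knights or both knaves" must be false — and it is.
Since Zane is a knight, "Hira and Alice are different types" needs to be True, which holds.
Dax (knight): "Dax and Vik are both knights or both knaves" — True. ✓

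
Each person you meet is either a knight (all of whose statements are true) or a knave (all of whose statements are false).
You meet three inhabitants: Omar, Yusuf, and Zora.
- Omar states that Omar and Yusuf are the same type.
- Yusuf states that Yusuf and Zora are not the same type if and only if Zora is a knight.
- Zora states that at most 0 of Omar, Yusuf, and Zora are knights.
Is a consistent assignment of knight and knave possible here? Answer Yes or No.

No

Checking all 8 assignments, each has at least one speaker whose statement's truth value contradicts their type.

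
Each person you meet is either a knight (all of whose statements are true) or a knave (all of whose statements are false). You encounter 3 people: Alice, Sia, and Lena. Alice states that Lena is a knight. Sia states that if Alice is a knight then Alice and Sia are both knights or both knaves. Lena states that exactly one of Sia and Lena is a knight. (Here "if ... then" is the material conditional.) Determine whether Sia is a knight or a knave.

Sia is a knave.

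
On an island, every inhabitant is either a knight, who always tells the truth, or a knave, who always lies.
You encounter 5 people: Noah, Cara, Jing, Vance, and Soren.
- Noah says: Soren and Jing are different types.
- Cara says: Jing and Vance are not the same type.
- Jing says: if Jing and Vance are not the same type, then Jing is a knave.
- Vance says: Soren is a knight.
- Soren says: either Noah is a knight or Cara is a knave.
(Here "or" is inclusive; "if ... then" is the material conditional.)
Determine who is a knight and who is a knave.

Knights: Jing, Vance, and Soren. Knaves: Noah and Cara.

Since Noah is a knave, "Soren and Jing are different types" needs to be False, which holds.
As a knave, Cara's statement "Jing and Vance are not the same type" should be False; it is.
Jing is a knight, and the claim "if Jing and Vance are not the same type, then Jing is a knave" is indeed true.
Vance is a knight, and the claim "Soren is a knight" is indeed true.
Soren is a knight; "either Noah is a knight or Cara is a knave" is true, as required.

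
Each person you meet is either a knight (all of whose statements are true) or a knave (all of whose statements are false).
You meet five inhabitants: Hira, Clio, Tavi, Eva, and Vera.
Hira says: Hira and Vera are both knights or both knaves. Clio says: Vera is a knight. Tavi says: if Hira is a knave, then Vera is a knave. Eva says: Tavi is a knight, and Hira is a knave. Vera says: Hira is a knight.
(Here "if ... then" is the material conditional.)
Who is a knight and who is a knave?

Hira is a knight, Clio is a knight, Tavi is a knight, Eva is a knave, and Vera is a knight.

Suppose Hira is a knave. Then Hira's statement "Hira and Vera are both knights or both knaves" would have to be false. Checking the 16 ways to assign the others, none is consistent with every speaker.
(For instance, with Clio=knight, Tavi=knight, Eva=knave, Vera=knight, Tavi's claim "if Hira is a knave, then Vera is a knave" comes out false where it would need to be true.)
So Hira must be a knight, making "Hira and Vera are both knights or both knaves" true. Taking Hira=knight, Clio=knight, Tavi=knight, Eva=knave, Vera=knight, each remaining statement checks out:
  Clio (knight): "Vera is a knight" — true. ✓
  Tavi (knight): "if Hira is a knave, then Vera is a knave" — true. ✓
  Eva (knave): "Tavi is a knight, and Hira is a knave" — false. ✓
  Vera (knight): "Hira is a knight" — true. ✓
This is the unique consistent assignment.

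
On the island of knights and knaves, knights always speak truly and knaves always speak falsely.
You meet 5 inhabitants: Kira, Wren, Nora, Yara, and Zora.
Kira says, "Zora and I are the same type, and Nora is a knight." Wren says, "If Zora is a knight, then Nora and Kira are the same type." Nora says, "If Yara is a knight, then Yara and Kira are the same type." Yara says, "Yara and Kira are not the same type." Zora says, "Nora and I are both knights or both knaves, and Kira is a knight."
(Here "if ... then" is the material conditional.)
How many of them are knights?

2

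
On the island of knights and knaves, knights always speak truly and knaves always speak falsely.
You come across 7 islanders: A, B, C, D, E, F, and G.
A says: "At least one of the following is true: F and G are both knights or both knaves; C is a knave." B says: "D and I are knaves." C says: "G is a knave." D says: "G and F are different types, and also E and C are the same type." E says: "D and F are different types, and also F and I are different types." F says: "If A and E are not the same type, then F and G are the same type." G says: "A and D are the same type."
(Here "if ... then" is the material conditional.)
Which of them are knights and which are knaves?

Since A is a knight, "at least one of the following is true: F and G are both knights or both knaves; C is a knave" needs to be True, which holds.
B is a knave; "D and I are knaves" is False, as required.
C (knave): "G is a knave" — False. ✓
D is a knight, so "G and F are different types, and also E and C are the same type" must be True — and it is.
As a knave, E's statement "D and F are different types, and also F and I are different types" should be False; it is.
F (knave): "if A and E are not the same type, then F and G are the same type" — False. ✓
G is a knight, so "A and D are the same type" must be True — and it is.

A is a knight, B is a knave, C is a knave, D is a knight, E is a knave, F is a knave, and G is a knight.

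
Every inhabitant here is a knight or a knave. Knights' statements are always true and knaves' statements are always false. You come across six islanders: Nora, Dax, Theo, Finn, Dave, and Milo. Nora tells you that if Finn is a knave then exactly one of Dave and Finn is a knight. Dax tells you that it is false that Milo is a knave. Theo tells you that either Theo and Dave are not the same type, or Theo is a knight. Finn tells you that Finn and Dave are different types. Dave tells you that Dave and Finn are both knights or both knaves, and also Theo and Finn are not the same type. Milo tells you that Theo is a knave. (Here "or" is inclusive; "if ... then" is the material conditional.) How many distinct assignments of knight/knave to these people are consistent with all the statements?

3

Consistent assignments:
  Nora=knight, Dax=knight, Theo=knave, Finn=knight, Dave=knave, Milo=knight
  Nora=knight, Dax=knave, Theo=knight, Finn=knight, Dave=knave, Milo=knave
  Nora=knave, Dax=knight, Theo=knave, Finn=knave, Dave=knave, Milo=knight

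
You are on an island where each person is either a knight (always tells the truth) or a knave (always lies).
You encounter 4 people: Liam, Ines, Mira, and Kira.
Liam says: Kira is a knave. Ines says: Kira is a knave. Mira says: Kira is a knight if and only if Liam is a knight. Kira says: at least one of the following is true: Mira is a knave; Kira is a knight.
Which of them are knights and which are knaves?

Liam is a knave, Ines is a knave, Mira is a knave, and Kira is a knight.

Suppose Liam is a knight. Then Liam's statement "Kira is a knave" would have to be true. Checking the 8 ways to assign the others, none is consistent with every speaker.
(For instance, with Ines=knave, Mira=knave, Kira=knight, Liam's claim "Kira is a knave" comes out false where it would need to be true.)
So Liam must be a knave, making "Kira is a knave" false. Taking Liam=knave, Ines=knave, Mira=knave, Kira=knight, each remaining statement checks out:
  Ines (knave): "Kira is a knave" — false. ✓
  Mira (knave): "Kira is a knight if and only if Liam is a knight" — false. ✓
  Kira (knight): "at least one of the following is true: Mira is a knave; Kira is a knight" — true. ✓
This is the unique consistent assignment.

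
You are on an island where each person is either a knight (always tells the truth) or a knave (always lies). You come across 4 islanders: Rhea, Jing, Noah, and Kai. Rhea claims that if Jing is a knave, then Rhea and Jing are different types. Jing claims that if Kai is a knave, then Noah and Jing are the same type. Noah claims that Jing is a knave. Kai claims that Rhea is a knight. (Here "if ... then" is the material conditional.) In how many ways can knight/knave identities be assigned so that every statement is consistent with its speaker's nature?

2

Consistent assignments:
  Rhea=knight, Jing=knight, Noah=knave, Kai=knight
  Rhea=knave, Jing=knave, Noah=knight, Kai=knave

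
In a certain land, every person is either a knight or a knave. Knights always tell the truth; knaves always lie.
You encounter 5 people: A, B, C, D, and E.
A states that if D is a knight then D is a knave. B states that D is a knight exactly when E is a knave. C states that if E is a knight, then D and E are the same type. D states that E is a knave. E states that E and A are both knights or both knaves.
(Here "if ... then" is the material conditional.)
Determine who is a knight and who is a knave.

A is a knight, B is a knight, C is a knave, D is a knave, and E is a knight.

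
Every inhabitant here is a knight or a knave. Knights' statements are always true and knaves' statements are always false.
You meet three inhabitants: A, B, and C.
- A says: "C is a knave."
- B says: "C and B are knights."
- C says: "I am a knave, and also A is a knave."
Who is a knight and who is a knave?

A is a knight; "C is a knave" is True, as required.
B is a knave, and the claim "C and B are knights" is indeed false.
As a knave, C's statement "I am a knave, and also A is a knave" should be false; it is.

A is a knight, B is a knave, and C is a knave.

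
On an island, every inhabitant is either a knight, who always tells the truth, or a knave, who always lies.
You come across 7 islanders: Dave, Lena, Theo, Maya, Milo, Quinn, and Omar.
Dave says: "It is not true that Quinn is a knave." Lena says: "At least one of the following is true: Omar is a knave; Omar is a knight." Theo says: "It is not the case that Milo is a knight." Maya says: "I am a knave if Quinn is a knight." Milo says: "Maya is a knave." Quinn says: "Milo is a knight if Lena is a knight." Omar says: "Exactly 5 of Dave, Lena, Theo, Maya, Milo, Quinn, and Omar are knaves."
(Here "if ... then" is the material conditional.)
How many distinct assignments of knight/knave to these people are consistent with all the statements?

1

Consistent assignments:
  Dave=knave, Lena=knight, Theo=knight, Maya=knight, Milo=knave, Quinn=knave, Omar=knave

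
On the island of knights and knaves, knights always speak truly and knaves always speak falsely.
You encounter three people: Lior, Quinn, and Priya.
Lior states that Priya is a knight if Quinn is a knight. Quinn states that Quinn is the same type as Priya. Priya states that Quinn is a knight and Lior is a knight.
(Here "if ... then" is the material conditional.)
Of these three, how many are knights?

The unique consistent assignment is Lior=knight, Quinn=knight, Priya=knight.
That has 3 knights.

3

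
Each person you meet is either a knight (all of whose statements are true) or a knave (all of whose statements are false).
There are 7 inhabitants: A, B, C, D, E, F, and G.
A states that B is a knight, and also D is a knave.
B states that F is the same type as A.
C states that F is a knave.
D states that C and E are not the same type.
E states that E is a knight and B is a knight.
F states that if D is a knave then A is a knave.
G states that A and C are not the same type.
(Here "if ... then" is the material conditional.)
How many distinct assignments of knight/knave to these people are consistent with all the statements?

1

Consistent assignments:
  A=knave, B=knave, C=knave, D=knave, E=knave, F=knight, G=knave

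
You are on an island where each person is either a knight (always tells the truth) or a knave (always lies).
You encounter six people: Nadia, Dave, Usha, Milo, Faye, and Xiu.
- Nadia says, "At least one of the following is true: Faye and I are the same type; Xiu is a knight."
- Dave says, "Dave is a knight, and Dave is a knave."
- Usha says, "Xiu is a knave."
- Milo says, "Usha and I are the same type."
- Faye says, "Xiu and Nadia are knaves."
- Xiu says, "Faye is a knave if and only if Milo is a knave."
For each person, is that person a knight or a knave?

Nadia is a knave; "at least one of the following is true: Faye and I are the same type; Xiu is a knight" is False, as required.
Dave is a knave, and the claim "Dave is a knight, and Dave is a knave" is indeed False.
Usha (knight): "Xiu is a knave" — True. ✓
Milo (knave): "Usha and I are the same type" — False. ✓
Faye (knight): "Xiu and Nadia are knaves" — True. ✓
Since Xiu is a knave, "Faye is a knave if and only if Milo is a knave" needs to be False, which holds.

Knights: Usha and Faye. Knaves: Nadia, Dave, Milo, and Xiu.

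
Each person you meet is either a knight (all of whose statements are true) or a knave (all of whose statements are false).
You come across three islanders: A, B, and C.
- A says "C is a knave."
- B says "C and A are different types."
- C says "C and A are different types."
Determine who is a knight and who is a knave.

Knights: B and C. Knaves: A.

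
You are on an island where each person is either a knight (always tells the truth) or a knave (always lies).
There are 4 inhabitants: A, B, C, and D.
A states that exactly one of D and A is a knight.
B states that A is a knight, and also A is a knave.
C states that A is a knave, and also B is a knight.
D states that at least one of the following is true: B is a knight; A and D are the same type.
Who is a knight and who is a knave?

A is a knight, B is a knave, C is a knave, and D is a knave.

A is a knight, and the claim "exactly one of D and A is a knight" is indeed true.
B is a knave, so "A is a knight, and also A is a knave" must be False — and it is.
Since C is a knave, "A is a knave, and also B is a knight" needs to be False, which holds.
As a knave, D's statement "at least one of the following is true: B is a knight; A and D are the same type" should be False; it is.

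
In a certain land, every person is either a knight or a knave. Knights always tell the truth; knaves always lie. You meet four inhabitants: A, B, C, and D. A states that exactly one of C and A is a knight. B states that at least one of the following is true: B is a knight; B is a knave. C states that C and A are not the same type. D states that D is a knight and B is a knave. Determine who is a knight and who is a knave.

A is a knave, B is a knight, C is a knave, and D is a knave.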